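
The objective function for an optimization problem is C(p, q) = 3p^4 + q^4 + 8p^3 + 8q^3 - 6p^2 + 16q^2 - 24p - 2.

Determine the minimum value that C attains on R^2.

-21

C(p,q) separates as A(p) + B(q) − 2, so its minimum is min A + min B − 2.
A'(p) = 12(p - 1)(p + 1)(p + 2) vanishes at p ∈ {-2, -1, 1}; B'(q) = 4q(q + 2)(q + 4) vanishes at q ∈ {-4, -2, 0}.
Local minima of A (where A''>0): A(-2)=8, A(1)=-19. Local minima of B: B(-4)=0, B(0)=0.
So the global minimum of C is A(1) + B(-4) − 2 = -19 + 0 − 2 = -21, attained at (1, -4).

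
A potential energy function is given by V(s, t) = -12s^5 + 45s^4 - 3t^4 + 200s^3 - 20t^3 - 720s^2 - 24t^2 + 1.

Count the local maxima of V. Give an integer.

4

V separates as a function of s plus a function of t, so ∇V=0 decouples.
∂V/∂s = -60s(s - 4)(s - 2)(s + 3) = 0 at s ∈ {-3, 0, 2, 4}; ∂V/∂t = -12t(t + 1)(t + 4) = 0 at t ∈ {-4, -1, 0}.
The Hessian is diagonal: diag(V_ss, V_tt). Second derivatives: V_ss(-3)=6300, V_ss(0)=-1440, V_ss(2)=1200, V_ss(4)=-3360; V_tt(-4)=-144, V_tt(-1)=36, V_tt(0)=-48.
Local maxima occur where both diagonal entries negative: (0, -4), (0, 0), (4, -4), (4, 0). Count: 4.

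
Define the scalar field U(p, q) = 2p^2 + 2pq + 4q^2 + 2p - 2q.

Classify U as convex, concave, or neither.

U is quadratic, so its Hessian is the constant matrix H = [[4, 2], [2, 8]].
det(H) = 28, tr(H) = 12.
det(H) > 0 and tr(H) > 0, so H is positive definite everywhere: convex.

convex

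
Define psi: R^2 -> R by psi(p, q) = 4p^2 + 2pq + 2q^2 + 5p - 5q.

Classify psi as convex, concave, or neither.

convex

psi is quadratic, so its Hessian is the constant matrix H = [[8, 2], [2, 4]].
det(H) = 28, tr(H) = 12.
det(H) > 0 and tr(H) > 0, so H is positive definite everywhere: convex.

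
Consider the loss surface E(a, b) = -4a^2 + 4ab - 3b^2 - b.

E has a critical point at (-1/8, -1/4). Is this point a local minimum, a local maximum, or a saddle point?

local maximum

The Hessian of E is constant: H = [[-8, 4], [4, -6]].
det(H) = (-8)·(-6) − 4² = 32.
det(H) > 0 and tr(H) = -14 < 0, so H is negative definite and the point is a local maximum.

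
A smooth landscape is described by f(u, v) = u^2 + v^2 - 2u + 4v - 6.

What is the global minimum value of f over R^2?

-11

f(u,v) separates as P(u) + Q(v) − 6, so its minimum is min P + min Q − 6.
P'(u) = 2u - 2 vanishes at u ∈ {1}; Q'(v) = 2v + 4 vanishes at v ∈ {-2}.
Local minima of P (where P''>0): P(1)=-1. Local minima of Q: Q(-2)=-4.
So the global minimum of f is P(1) + Q(-2) − 6 = -1 − 4 − 6 = -11, attained at (1, -2).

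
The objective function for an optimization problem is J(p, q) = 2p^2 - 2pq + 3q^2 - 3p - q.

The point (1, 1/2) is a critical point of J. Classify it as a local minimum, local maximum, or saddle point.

The Hessian of J is constant: H = [[4, -2], [-2, 6]].
det(H) = 4·6 − (-2)² = 20.
det(H) > 0 and tr(H) = 10 > 0, so H is positive definite and the point is a local minimum.

local minimum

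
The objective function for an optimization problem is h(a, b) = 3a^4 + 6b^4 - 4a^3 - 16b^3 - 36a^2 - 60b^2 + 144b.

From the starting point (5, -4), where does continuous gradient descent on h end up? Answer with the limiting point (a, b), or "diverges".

h is separable, so gradient descent decouples: a follows -∂h/∂a, b follows -∂h/∂b.
∂h/∂a = 12a(a - 3)(a + 2); at a=5 this is 840, so a decreases.
∂h/∂b = 24(b - 3)(b - 1)(b + 2); at b=-4 this is -1680, so b increases.
a converges to its nearest critical value 3 (a local min of the a-part); b converges to -2. The iterate converges to (3, -2).

(3, -2)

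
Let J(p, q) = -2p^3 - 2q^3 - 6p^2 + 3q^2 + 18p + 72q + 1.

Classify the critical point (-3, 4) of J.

saddle point

The mixed partial ∂²J/∂p∂q is 0, so the Hessian at any point is diag(J_pp, J_qq) = diag(-12(p + 1), 6(-2q + 1)).
At (-3, 4): H = diag(24, -42).
The eigenvalues have opposite signs, so H is indefinite: a saddle point.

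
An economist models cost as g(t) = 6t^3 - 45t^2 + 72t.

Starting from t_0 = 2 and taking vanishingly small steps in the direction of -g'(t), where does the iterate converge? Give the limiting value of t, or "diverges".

g'(t) = 18(t - 4)(t - 1), so g'(2) = -36.
Gradient descent moves in the -g' direction, i.e. t is increasing.
The nearest critical point in that direction is t = 4, where g'' = 54 > 0 (a local minimum). The iterate converges there.

4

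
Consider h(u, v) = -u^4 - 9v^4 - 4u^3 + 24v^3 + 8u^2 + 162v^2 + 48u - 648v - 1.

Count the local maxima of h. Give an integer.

4

h separates as a function of u plus a function of v, so ∇h=0 decouples.
∂h/∂u = -4(u - 2)(u + 2)(u + 3) = 0 at u ∈ {-3, -2, 2}; ∂h/∂v = -36(v - 3)(v - 2)(v + 3) = 0 at v ∈ {-3, 2, 3}.
The Hessian is diagonal: diag(h_uu, h_vv). Second derivatives: h_uu(-3)=-20, h_uu(-2)=16, h_uu(2)=-80; h_vv(-3)=-1080, h_vv(2)=180, h_vv(3)=-216.
Local maxima occur where both diagonal entries negative: (-3, -3), (-3, 3), (2, -3), (2, 3). Count: 4.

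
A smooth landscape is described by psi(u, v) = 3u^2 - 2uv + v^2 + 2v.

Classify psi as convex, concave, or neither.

convex

psi is quadratic, so its Hessian is the constant matrix H = [[6, -2], [-2, 2]].
det(H) = 8, tr(H) = 8.
det(H) > 0 and tr(H) > 0, so H is positive definite everywhere: convex.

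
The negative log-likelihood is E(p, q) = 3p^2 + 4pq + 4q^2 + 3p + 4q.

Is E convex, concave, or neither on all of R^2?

E is quadratic, so its Hessian is the constant matrix H = [[6, 4], [4, 8]].
det(H) = 32, tr(H) = 14.
det(H) > 0 and tr(H) > 0, so H is positive definite everywhere: convex.

convex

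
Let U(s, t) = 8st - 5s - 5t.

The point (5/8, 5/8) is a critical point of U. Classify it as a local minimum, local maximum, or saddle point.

The Hessian of U is constant: H = [[0, 8], [8, 0]].
det(H) = 0·0 − 8² = -64.
Since det(H) < 0, H is indefinite and the critical point is a saddle point.

saddle point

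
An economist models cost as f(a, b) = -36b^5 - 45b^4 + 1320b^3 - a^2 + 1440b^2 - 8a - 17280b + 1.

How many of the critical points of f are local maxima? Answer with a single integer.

2

f separates as a function of a plus a function of b, so ∇f=0 decouples.
∂f/∂a = -2(a + 4) = 0 at a ∈ {-4}; ∂f/∂b = -180(b - 4)(b - 2)(b + 3)(b + 4) = 0 at b ∈ {-4, -3, 2, 4}.
The Hessian is diagonal: diag(f_aa, f_bb). Second derivatives: f_aa(-4)=-2; f_bb(-4)=8640, f_bb(-3)=-6300, f_bb(2)=10800, f_bb(4)=-20160.
Local maxima occur where both diagonal entries negative: (-4, -3), (-4, 4). Count: 2.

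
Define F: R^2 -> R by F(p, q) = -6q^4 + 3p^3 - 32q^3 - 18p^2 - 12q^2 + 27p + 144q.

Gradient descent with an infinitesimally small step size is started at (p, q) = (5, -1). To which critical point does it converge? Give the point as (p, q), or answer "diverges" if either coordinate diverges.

(3, -2)

F is separable, so gradient descent decouples: p follows -∂F/∂p, q follows -∂F/∂q.
∂F/∂p = 9(p - 3)(p - 1); at p=5 this is 72, so p decreases.
∂F/∂q = -24(q - 1)(q + 2)(q + 3); at q=-1 this is 96, so q decreases.
p converges to its nearest critical value 3 (a local min of the p-part); q converges to -2. The iterate converges to (3, -2).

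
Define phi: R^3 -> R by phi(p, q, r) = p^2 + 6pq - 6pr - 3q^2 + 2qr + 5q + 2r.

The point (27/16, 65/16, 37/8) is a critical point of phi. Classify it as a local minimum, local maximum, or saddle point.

The Hessian is constant: H = [[2, 6, -6], [6, -6, 2], [-6, 2, 0]].
Leading principal minors: Δ₁ = 2, Δ₂ = -48, Δ₃ = 64.
The minors fit neither the all-positive nor the alternating-sign pattern, so H is indefinite: a saddle point.

saddle point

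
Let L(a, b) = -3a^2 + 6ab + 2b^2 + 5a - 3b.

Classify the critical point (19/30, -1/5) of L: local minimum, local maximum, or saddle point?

The Hessian of L is constant: H = [[-6, 6], [6, 4]].
det(H) = (-6)·4 − 6² = -60.
Since det(H) < 0, H is indefinite and the critical point is a saddle point.

saddle point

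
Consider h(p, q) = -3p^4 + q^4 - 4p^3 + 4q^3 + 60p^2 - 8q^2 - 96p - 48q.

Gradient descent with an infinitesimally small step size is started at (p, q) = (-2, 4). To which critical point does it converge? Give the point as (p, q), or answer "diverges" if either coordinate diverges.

(1, 2)

h is separable, so gradient descent decouples: p follows -∂h/∂p, q follows -∂h/∂q.
∂h/∂p = -12(p - 2)(p - 1)(p + 4); at p=-2 this is -288, so p increases.
∂h/∂q = 4(q - 2)(q + 2)(q + 3); at q=4 this is 336, so q decreases.
p converges to its nearest critical value 1 (a local min of the p-part); q converges to 2. The iterate converges to (1, 2).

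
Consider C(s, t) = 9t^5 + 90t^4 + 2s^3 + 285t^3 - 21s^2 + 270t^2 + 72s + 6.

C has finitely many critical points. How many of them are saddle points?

C separates as a function of s plus a function of t, so ∇C=0 decouples.
∂C/∂s = 6(s - 4)(s - 3) = 0 at s ∈ {3, 4}; ∂C/∂t = 45t(t + 1)(t + 3)(t + 4) = 0 at t ∈ {-4, -3, -1, 0}.
The Hessian is diagonal: diag(C_ss, C_tt). Second derivatives: C_ss(3)=-6, C_ss(4)=6; C_tt(-4)=-540, C_tt(-3)=270, C_tt(-1)=-270, C_tt(0)=540.
Saddle points occur where the two diagonal entries have opposite signs: (3, -3), (3, 0), (4, -4), (4, -1). Count: 4.

4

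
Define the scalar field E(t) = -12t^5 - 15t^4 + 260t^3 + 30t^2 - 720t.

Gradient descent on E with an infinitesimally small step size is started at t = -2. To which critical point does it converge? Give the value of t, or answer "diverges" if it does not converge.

-4

E'(t) = -60(t - 3)(t - 1)(t + 1)(t + 4), so E'(-2) = 1800.
Gradient descent moves in the -E' direction, i.e. t is decreasing.
The nearest critical point in that direction is t = -4, where E'' = 6300 > 0 (a local minimum). The iterate converges there.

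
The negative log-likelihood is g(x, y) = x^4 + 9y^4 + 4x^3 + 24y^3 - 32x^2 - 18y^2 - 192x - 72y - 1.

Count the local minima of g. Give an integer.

g separates as a function of x plus a function of y, so ∇g=0 decouples.
∂g/∂x = 4(x - 4)(x + 3)(x + 4) = 0 at x ∈ {-4, -3, 4}; ∂g/∂y = 36(y - 1)(y + 1)(y + 2) = 0 at y ∈ {-2, -1, 1}.
The Hessian is diagonal: diag(g_xx, g_yy). Second derivatives: g_xx(-4)=32, g_xx(-3)=-28, g_xx(4)=224; g_yy(-2)=108, g_yy(-1)=-72, g_yy(1)=216.
Local minima occur where both diagonal entries positive: (-4, -2), (-4, 1), (4, -2), (4, 1). Count: 4.

4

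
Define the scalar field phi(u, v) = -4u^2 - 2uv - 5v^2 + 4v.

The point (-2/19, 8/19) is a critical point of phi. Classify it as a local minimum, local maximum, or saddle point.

The Hessian of phi is constant: H = [[-8, -2], [-2, -10]].
det(H) = (-8)·(-10) − (-2)² = 76.
det(H) > 0 and tr(H) = -18 < 0, so H is negative definite and the point is a local maximum.

local maximum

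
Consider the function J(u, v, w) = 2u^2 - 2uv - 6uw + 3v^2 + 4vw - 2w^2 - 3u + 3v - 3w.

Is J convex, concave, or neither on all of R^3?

J is quadratic, so its Hessian is the constant matrix H = [[4, -2, -6], [-2, 6, 4], [-6, 4, -4]].
Leading principal minors: 4, 20, -264.
Neither pattern holds ⇒ H is indefinite ⇒ neither convex nor concave.

neither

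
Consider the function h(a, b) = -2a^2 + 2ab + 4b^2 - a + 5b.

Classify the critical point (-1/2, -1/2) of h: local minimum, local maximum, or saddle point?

The Hessian of h is constant: H = [[-4, 2], [2, 8]].
det(H) = (-4)·8 − 2² = -36.
Since det(H) < 0, H is indefinite and the critical point is a saddle point.

saddle point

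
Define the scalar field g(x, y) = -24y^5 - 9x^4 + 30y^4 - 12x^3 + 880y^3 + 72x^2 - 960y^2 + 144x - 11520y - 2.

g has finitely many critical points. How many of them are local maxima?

4

g separates as a function of x plus a function of y, so ∇g=0 decouples.
∂g/∂x = -36(x - 2)(x + 1)(x + 2) = 0 at x ∈ {-2, -1, 2}; ∂g/∂y = -120(y - 4)(y - 3)(y + 2)(y + 4) = 0 at y ∈ {-4, -2, 3, 4}.
The Hessian is diagonal: diag(g_xx, g_yy). Second derivatives: g_xx(-2)=-144, g_xx(-1)=108, g_xx(2)=-432; g_yy(-4)=13440, g_yy(-2)=-7200, g_yy(3)=4200, g_yy(4)=-5760.
Local maxima occur where both diagonal entries negative: (-2, -2), (-2, 4), (2, -2), (2, 4). Count: 4.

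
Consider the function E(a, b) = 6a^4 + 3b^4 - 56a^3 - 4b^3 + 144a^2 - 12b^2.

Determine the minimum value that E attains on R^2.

E(a,b) separates as P(a) + Q(b), so its minimum is min P + min Q.
P'(a) = 24a(a - 4)(a - 3) vanishes at a ∈ {0, 3, 4}; Q'(b) = 12b(b - 2)(b + 1) vanishes at b ∈ {-1, 0, 2}.
Local minima of P (where P''>0): P(0)=0, P(4)=256. Local minima of Q: Q(-1)=-5, Q(2)=-32.
So the global minimum of E is P(0) + Q(2) = 0 − 32 = -32, attained at (0, 2).

-32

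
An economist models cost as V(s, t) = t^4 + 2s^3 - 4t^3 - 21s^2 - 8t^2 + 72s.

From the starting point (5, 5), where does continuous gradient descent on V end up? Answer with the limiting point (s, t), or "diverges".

(4, 4)

V is separable, so gradient descent decouples: s follows -∂V/∂s, t follows -∂V/∂t.
∂V/∂s = 6(s - 4)(s - 3); at s=5 this is 12, so s decreases.
∂V/∂t = 4t(t - 4)(t + 1); at t=5 this is 120, so t decreases.
s converges to its nearest critical value 4 (a local min of the s-part); t converges to 4. The iterate converges to (4, 4).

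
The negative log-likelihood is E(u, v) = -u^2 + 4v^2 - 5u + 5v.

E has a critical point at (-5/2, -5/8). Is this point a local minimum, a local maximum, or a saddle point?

saddle point

The Hessian of E is constant: H = [[-2, 0], [0, 8]].
det(H) = (-2)·8 − 0² = -16.
Since det(H) < 0, H is indefinite and the critical point is a saddle point.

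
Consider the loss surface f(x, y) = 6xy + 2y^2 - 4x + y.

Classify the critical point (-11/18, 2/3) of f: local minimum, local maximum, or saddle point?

The Hessian of f is constant: H = [[0, 6], [6, 4]].
det(H) = 0·4 − 6² = -36.
Since det(H) < 0, H is indefinite and the critical point is a saddle point.

saddle point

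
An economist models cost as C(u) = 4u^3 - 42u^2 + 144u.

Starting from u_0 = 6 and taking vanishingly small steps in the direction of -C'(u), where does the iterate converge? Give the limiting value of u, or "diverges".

C'(u) = 12(u - 4)(u - 3), so C'(6) = 72.
Gradient descent moves in the -C' direction, i.e. u is decreasing.
The nearest critical point in that direction is u = 4, where C'' = 12 > 0 (a local minimum). The iterate converges there.

4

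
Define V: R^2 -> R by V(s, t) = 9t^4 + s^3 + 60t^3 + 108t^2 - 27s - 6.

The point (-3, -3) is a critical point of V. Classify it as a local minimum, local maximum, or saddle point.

The mixed partial ∂²V/∂s∂t is 0, so the Hessian at any point is diag(V_ss, V_tt) = diag(6s, 36(3t^2 + 10t + 6)).
At (-3, -3): H = diag(-18, 108).
The eigenvalues have opposite signs, so H is indefinite: a saddle point.

saddle point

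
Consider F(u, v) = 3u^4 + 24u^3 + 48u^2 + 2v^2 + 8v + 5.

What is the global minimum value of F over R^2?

-3

F(u,v) separates as P(u) + Q(v) + 5, so its minimum is min P + min Q + 5.
P'(u) = 12u(u + 2)(u + 4) vanishes at u ∈ {-4, -2, 0}; Q'(v) = 4v + 8 vanishes at v ∈ {-2}.
Local minima of P (where P''>0): P(-4)=0, P(0)=0. Local minima of Q: Q(-2)=-8.
So the global minimum of F is P(-4) + Q(-2) + 5 = 0 − 8 + 5 = -3, attained at (-4, -2).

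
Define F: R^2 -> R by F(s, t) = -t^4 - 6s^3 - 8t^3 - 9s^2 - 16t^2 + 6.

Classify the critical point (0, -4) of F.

The mixed partial ∂²F/∂s∂t is 0, so the Hessian at any point is diag(F_ss, F_tt) = diag(-18(2s + 1), -4(3t^2 + 12t + 8)).
At (0, -4): H = diag(-18, -32).
Both eigenvalues are negative, so H is negative definite: a local maximum.

local maximum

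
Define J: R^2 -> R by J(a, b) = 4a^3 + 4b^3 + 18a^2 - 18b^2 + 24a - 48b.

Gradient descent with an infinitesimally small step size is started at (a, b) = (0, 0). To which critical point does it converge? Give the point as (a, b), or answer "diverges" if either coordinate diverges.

J is separable, so gradient descent decouples: a follows -∂J/∂a, b follows -∂J/∂b.
∂J/∂a = 12(a + 1)(a + 2); at a=0 this is 24, so a decreases.
∂J/∂b = 12(b - 4)(b + 1); at b=0 this is -48, so b increases.
a converges to its nearest critical value -1 (a local min of the a-part); b converges to 4. The iterate converges to (-1, 4).

(-1, 4)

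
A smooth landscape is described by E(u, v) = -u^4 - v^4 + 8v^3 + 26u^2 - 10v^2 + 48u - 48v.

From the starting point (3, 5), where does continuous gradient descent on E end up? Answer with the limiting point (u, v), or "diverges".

diverges

E is separable, so gradient descent decouples: u follows -∂E/∂u, v follows -∂E/∂v.
∂E/∂u = -4(u - 4)(u + 1)(u + 3); at u=3 this is 96, so u decreases.
∂E/∂v = -4(v - 4)(v - 3)(v + 1); at v=5 this is -48, so v increases.
The v-coordinate has no critical point in that direction and runs off to infinity.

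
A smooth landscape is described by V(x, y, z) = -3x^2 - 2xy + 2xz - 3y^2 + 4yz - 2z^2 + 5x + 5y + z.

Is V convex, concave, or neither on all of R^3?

concave

V is quadratic, so its Hessian is the constant matrix H = [[-6, -2, 2], [-2, -6, 4], [2, 4, -4]].
Leading principal minors: -6, 32, -40.
Signs alternate −, +, − ⇒ H ≺ 0 ⇒ concave.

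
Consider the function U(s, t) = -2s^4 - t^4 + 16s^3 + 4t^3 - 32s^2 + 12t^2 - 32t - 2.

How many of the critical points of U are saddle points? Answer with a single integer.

4

U separates as a function of s plus a function of t, so ∇U=0 decouples.
∂U/∂s = -8s(s - 4)(s - 2) = 0 at s ∈ {0, 2, 4}; ∂U/∂t = -4(t - 4)(t - 1)(t + 2) = 0 at t ∈ {-2, 1, 4}.
The Hessian is diagonal: diag(U_ss, U_tt). Second derivatives: U_ss(0)=-64, U_ss(2)=32, U_ss(4)=-64; U_tt(-2)=-72, U_tt(1)=36, U_tt(4)=-72.
Saddle points occur where the two diagonal entries have opposite signs: (0, 1), (2, -2), (2, 4), (4, 1). Count: 4.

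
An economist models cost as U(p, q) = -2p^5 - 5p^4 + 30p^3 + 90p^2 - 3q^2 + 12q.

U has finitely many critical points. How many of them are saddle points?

2

U separates as a function of p plus a function of q, so ∇U=0 decouples.
∂U/∂p = -10p(p - 3)(p + 2)(p + 3) = 0 at p ∈ {-3, -2, 0, 3}; ∂U/∂q = -6(q - 2) = 0 at q ∈ {2}.
The Hessian is diagonal: diag(U_pp, U_qq). Second derivatives: U_pp(-3)=180, U_pp(-2)=-100, U_pp(0)=180, U_pp(3)=-900; U_qq(2)=-6.
Saddle points occur where the two diagonal entries have opposite signs: (-3, 2), (0, 2). Count: 2.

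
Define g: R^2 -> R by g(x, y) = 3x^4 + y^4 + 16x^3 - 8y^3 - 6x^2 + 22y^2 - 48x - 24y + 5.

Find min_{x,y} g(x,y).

-164

g(x,y) separates as P(x) + Q(y) + 5, so its minimum is min P + min Q + 5.
P'(x) = 12(x - 1)(x + 1)(x + 4) vanishes at x ∈ {-4, -1, 1}; Q'(y) = 4(y - 3)(y - 2)(y - 1) vanishes at y ∈ {1, 2, 3}.
Local minima of P (where P''>0): P(-4)=-160, P(1)=-35. Local minima of Q: Q(1)=-9, Q(3)=-9.
So the global minimum of g is P(-4) + Q(1) + 5 = -160 − 9 + 5 = -164, attained at (-4, 1).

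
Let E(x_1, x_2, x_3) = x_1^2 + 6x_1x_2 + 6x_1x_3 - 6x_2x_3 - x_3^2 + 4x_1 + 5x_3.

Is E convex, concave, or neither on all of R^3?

E is quadratic, so its Hessian is the constant matrix H = [[2, 6, 6], [6, 0, -6], [6, -6, -2]].
Leading principal minors: 2, -36, -432.
Neither pattern holds ⇒ H is indefinite ⇒ neither convex nor concave.

neither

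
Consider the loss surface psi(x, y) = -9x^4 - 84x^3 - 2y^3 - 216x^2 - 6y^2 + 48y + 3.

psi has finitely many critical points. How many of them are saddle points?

3

psi separates as a function of x plus a function of y, so ∇psi=0 decouples.
∂psi/∂x = -36x(x + 3)(x + 4) = 0 at x ∈ {-4, -3, 0}; ∂psi/∂y = -6(y - 2)(y + 4) = 0 at y ∈ {-4, 2}.
The Hessian is diagonal: diag(psi_xx, psi_yy). Second derivatives: psi_xx(-4)=-144, psi_xx(-3)=108, psi_xx(0)=-432; psi_yy(-4)=36, psi_yy(2)=-36.
Saddle points occur where the two diagonal entries have opposite signs: (-4, -4), (-3, 2), (0, -4). Count: 3.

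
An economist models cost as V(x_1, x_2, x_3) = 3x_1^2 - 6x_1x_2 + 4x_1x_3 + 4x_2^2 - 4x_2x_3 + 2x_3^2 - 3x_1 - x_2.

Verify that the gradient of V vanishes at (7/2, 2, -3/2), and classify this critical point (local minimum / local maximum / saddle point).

local minimum

∇V = (6x_1 - 6x_2 + 4x_3 - 3, -6x_1 + 8x_2 - 4x_3 - 1, 4x_1 - 4x_2 + 4x_3); substituting (7/2, 2, -3/2) gives ∇V = (0, 0, 0), so (7/2, 2, -3/2) is indeed a critical point.
The Hessian is constant: H = [[6, -6, 4], [-6, 8, -4], [4, -4, 4]].
Leading principal minors: Δ₁ = 6, Δ₂ = 12, Δ₃ = 16.
All leading minors are positive, so H is positive definite: a local minimum.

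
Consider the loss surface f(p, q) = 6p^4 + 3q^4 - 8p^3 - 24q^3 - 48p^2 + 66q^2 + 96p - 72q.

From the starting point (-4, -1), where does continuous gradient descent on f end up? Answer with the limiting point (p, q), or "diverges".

f is separable, so gradient descent decouples: p follows -∂f/∂p, q follows -∂f/∂q.
∂f/∂p = 24(p - 2)(p - 1)(p + 2); at p=-4 this is -1440, so p increases.
∂f/∂q = 12(q - 3)(q - 2)(q - 1); at q=-1 this is -288, so q increases.
p converges to its nearest critical value -2 (a local min of the p-part); q converges to 1. The iterate converges to (-2, 1).

(-2, 1)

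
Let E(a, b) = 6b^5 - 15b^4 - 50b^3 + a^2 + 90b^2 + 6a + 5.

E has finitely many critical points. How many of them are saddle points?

E separates as a function of a plus a function of b, so ∇E=0 decouples.
∂E/∂a = 2(a + 3) = 0 at a ∈ {-3}; ∂E/∂b = 30b(b - 3)(b - 1)(b + 2) = 0 at b ∈ {-2, 0, 1, 3}.
The Hessian is diagonal: diag(E_aa, E_bb). Second derivatives: E_aa(-3)=2; E_bb(-2)=-900, E_bb(0)=180, E_bb(1)=-180, E_bb(3)=900.
Saddle points occur where the two diagonal entries have opposite signs: (-3, -2), (-3, 1). Count: 2.

2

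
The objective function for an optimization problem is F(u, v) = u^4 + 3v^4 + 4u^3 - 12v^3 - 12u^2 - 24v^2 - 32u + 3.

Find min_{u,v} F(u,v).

-445

F(u,v) separates as P(u) + Q(v) + 3, so its minimum is min P + min Q + 3.
P'(u) = 4(u - 2)(u + 1)(u + 4) vanishes at u ∈ {-4, -1, 2}; Q'(v) = 12v(v - 4)(v + 1) vanishes at v ∈ {-1, 0, 4}.
Local minima of P (where P''>0): P(-4)=-64, P(2)=-64. Local minima of Q: Q(-1)=-9, Q(4)=-384.
So the global minimum of F is P(-4) + Q(4) + 3 = -64 − 384 + 3 = -445, attained at (-4, 4).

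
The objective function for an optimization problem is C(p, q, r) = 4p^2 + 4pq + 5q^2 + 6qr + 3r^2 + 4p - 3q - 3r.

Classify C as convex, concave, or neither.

convex

C is quadratic, so its Hessian is the constant matrix H = [[8, 4, 0], [4, 10, 6], [0, 6, 6]].
Leading principal minors: 8, 64, 96.
All positive ⇒ H ≻ 0 ⇒ convex.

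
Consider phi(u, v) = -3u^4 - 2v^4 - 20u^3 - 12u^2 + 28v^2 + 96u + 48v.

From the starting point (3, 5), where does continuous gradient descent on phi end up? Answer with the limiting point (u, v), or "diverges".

phi is separable, so gradient descent decouples: u follows -∂phi/∂u, v follows -∂phi/∂v.
∂phi/∂u = -12(u - 1)(u + 2)(u + 4); at u=3 this is -840, so u increases.
∂phi/∂v = -8(v - 3)(v + 1)(v + 2); at v=5 this is -672, so v increases.
The u-coordinate has no critical point in that direction and runs off to infinity.

diverges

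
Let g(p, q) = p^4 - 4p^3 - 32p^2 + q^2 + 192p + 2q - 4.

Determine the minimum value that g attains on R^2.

g(p,q) separates as A(p) + B(q) − 4, so its minimum is min A + min B − 4.
A'(p) = 4(p - 4)(p - 3)(p + 4) vanishes at p ∈ {-4, 3, 4}; B'(q) = 2q + 2 vanishes at q ∈ {-1}.
Local minima of A (where A''>0): A(-4)=-768, A(4)=256. Local minima of B: B(-1)=-1.
So the global minimum of g is A(-4) + B(-1) − 4 = -768 − 1 − 4 = -773, attained at (-4, -1).

-773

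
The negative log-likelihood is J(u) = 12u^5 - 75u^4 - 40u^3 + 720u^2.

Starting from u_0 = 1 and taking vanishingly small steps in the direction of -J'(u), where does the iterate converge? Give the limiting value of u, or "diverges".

0

J'(u) = 60u(u - 4)(u - 3)(u + 2), so J'(1) = 1080.
Gradient descent moves in the -J' direction, i.e. u is decreasing.
The nearest critical point in that direction is u = 0, where J'' = 1440 > 0 (a local minimum). The iterate converges there.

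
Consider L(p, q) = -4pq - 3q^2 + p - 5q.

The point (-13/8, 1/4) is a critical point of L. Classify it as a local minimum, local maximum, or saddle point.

The Hessian of L is constant: H = [[0, -4], [-4, -6]].
det(H) = 0·(-6) − (-4)² = -16.
Since det(H) < 0, H is indefinite and the critical point is a saddle point.

saddle point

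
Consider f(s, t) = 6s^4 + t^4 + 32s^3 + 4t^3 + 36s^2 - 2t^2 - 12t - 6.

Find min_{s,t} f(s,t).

-69

f(s,t) separates as P(s) + Q(t) − 6, so its minimum is min P + min Q − 6.
P'(s) = 24s(s + 1)(s + 3) vanishes at s ∈ {-3, -1, 0}; Q'(t) = 4(t - 1)(t + 1)(t + 3) vanishes at t ∈ {-3, -1, 1}.
Local minima of P (where P''>0): P(-3)=-54, P(0)=0. Local minima of Q: Q(-3)=-9, Q(1)=-9.
So the global minimum of f is P(-3) + Q(-3) − 6 = -54 − 9 − 6 = -69, attained at (-3, -3).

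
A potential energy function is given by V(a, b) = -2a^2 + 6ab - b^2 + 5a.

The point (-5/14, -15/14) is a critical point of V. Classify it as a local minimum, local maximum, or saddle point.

saddle point

The Hessian of V is constant: H = [[-4, 6], [6, -2]].
det(H) = (-4)·(-2) − 6² = -28.
Since det(H) < 0, H is indefinite and the critical point is a saddle point.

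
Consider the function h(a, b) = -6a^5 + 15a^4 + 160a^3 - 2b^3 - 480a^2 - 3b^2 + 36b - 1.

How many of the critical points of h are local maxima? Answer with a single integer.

2

h separates as a function of a plus a function of b, so ∇h=0 decouples.
∂h/∂a = -30a(a - 4)(a - 2)(a + 4) = 0 at a ∈ {-4, 0, 2, 4}; ∂h/∂b = -6(b - 2)(b + 3) = 0 at b ∈ {-3, 2}.
The Hessian is diagonal: diag(h_aa, h_bb). Second derivatives: h_aa(-4)=5760, h_aa(0)=-960, h_aa(2)=720, h_aa(4)=-1920; h_bb(-3)=30, h_bb(2)=-30.
Local maxima occur where both diagonal entries negative: (0, 2), (4, 2). Count: 2.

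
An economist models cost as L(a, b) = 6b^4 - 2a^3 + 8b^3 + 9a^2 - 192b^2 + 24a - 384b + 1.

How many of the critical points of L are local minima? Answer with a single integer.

2

L separates as a function of a plus a function of b, so ∇L=0 decouples.
∂L/∂a = -6(a - 4)(a + 1) = 0 at a ∈ {-1, 4}; ∂L/∂b = 24(b - 4)(b + 1)(b + 4) = 0 at b ∈ {-4, -1, 4}.
The Hessian is diagonal: diag(L_aa, L_bb). Second derivatives: L_aa(-1)=30, L_aa(4)=-30; L_bb(-4)=576, L_bb(-1)=-360, L_bb(4)=960.
Local minima occur where both diagonal entries positive: (-1, -4), (-1, 4). Count: 2.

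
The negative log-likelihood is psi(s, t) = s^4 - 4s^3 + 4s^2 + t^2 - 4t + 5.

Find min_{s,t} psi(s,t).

1

psi(s,t) separates as P(s) + Q(t) + 5, so its minimum is min P + min Q + 5.
P'(s) = 4s(s - 2)(s - 1) vanishes at s ∈ {0, 1, 2}; Q'(t) = 2(t - 2) vanishes at t ∈ {2}.
Local minima of P (where P''>0): P(0)=0, P(2)=0. Local minima of Q: Q(2)=-4.
So the global minimum of psi is P(0) + Q(2) + 5 = 0 − 4 + 5 = 1, attained at (0, 2).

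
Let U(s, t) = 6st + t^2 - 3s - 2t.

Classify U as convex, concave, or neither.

neither

U is quadratic, so its Hessian is the constant matrix H = [[0, 6], [6, 2]].
det(H) = -36, tr(H) = 2.
det(H) < 0, so H is indefinite: neither convex nor concave.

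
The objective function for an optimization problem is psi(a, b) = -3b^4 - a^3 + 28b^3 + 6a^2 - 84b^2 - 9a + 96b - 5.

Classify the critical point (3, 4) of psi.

The mixed partial ∂²psi/∂a∂b is 0, so the Hessian at any point is diag(psi_aa, psi_bb) = diag(6(-a + 2), 12(-3b^2 + 14b - 14)).
At (3, 4): H = diag(-6, -72).
Both eigenvalues are negative, so H is negative definite: a local maximum.

local maximum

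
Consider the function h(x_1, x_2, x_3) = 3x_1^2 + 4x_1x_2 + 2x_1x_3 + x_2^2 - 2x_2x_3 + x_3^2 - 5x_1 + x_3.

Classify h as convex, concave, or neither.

neither

h is quadratic, so its Hessian is the constant matrix H = [[6, 4, 2], [4, 2, -2], [2, -2, 2]].
Leading principal minors: 6, -4, -72.
Neither pattern holds ⇒ H is indefinite ⇒ neither convex nor concave.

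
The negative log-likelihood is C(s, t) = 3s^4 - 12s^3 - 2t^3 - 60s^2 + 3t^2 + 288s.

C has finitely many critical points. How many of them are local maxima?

1

C separates as a function of s plus a function of t, so ∇C=0 decouples.
∂C/∂s = 12(s - 4)(s - 2)(s + 3) = 0 at s ∈ {-3, 2, 4}; ∂C/∂t = -6t(t - 1) = 0 at t ∈ {0, 1}.
The Hessian is diagonal: diag(C_ss, C_tt). Second derivatives: C_ss(-3)=420, C_ss(2)=-120, C_ss(4)=168; C_tt(0)=6, C_tt(1)=-6.
Local maxima occur where both diagonal entries negative: (2, 1). Count: 1.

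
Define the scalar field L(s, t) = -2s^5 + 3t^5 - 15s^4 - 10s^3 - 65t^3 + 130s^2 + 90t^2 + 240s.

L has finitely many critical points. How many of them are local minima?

L separates as a function of s plus a function of t, so ∇L=0 decouples.
∂L/∂s = -10(s - 2)(s + 1)(s + 3)(s + 4) = 0 at s ∈ {-4, -3, -1, 2}; ∂L/∂t = 15t(t - 3)(t - 1)(t + 4) = 0 at t ∈ {-4, 0, 1, 3}.
The Hessian is diagonal: diag(L_ss, L_tt). Second derivatives: L_ss(-4)=180, L_ss(-3)=-100, L_ss(-1)=180, L_ss(2)=-900; L_tt(-4)=-2100, L_tt(0)=180, L_tt(1)=-150, L_tt(3)=630.
Local minima occur where both diagonal entries positive: (-4, 0), (-4, 3), (-1, 0), (-1, 3). Count: 4.

4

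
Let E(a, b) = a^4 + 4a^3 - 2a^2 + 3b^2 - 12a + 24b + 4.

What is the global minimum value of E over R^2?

-53

E(a,b) separates as P(a) + Q(b) + 4, so its minimum is min P + min Q + 4.
P'(a) = 4(a - 1)(a + 1)(a + 3) vanishes at a ∈ {-3, -1, 1}; Q'(b) = 6b + 24 vanishes at b ∈ {-4}.
Local minima of P (where P''>0): P(-3)=-9, P(1)=-9. Local minima of Q: Q(-4)=-48.
So the global minimum of E is P(-3) + Q(-4) + 4 = -9 − 48 + 4 = -53, attained at (-3, -4).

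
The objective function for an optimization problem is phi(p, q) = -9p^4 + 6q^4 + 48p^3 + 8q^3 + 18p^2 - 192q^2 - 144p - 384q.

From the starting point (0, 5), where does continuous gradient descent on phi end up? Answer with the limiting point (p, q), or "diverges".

(1, 4)

phi is separable, so gradient descent decouples: p follows -∂phi/∂p, q follows -∂phi/∂q.
∂phi/∂p = -36(p - 4)(p - 1)(p + 1); at p=0 this is -144, so p increases.
∂phi/∂q = 24(q - 4)(q + 1)(q + 4); at q=5 this is 1296, so q decreases.
p converges to its nearest critical value 1 (a local min of the p-part); q converges to 4. The iterate converges to (1, 4).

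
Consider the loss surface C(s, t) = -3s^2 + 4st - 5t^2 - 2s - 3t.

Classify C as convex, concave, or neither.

C is quadratic, so its Hessian is the constant matrix H = [[-6, 4], [4, -10]].
det(H) = 44, tr(H) = -16.
det(H) > 0 and tr(H) < 0, so H is negative definite everywhere: concave.

concave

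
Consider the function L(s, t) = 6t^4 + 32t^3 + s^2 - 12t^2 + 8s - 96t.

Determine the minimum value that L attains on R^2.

L(s,t) separates as P(s) + Q(t), so its minimum is min P + min Q.
P'(s) = 2s + 8 vanishes at s ∈ {-4}; Q'(t) = 24(t - 1)(t + 1)(t + 4) vanishes at t ∈ {-4, -1, 1}.
Local minima of P (where P''>0): P(-4)=-16. Local minima of Q: Q(-4)=-320, Q(1)=-70.
So the global minimum of L is P(-4) + Q(-4) = -16 − 320 = -336, attained at (-4, -4).

-336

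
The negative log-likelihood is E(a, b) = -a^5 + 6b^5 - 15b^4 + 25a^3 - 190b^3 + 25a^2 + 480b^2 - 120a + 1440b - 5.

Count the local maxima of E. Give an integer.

E separates as a function of a plus a function of b, so ∇E=0 decouples.
∂E/∂a = -5(a - 4)(a - 1)(a + 2)(a + 3) = 0 at a ∈ {-3, -2, 1, 4}; ∂E/∂b = 30(b - 4)(b - 3)(b + 1)(b + 4) = 0 at b ∈ {-4, -1, 3, 4}.
The Hessian is diagonal: diag(E_aa, E_bb). Second derivatives: E_aa(-3)=140, E_aa(-2)=-90, E_aa(1)=180, E_aa(4)=-630; E_bb(-4)=-5040, E_bb(-1)=1800, E_bb(3)=-840, E_bb(4)=1200.
Local maxima occur where both diagonal entries negative: (-2, -4), (-2, 3), (4, -4), (4, 3). Count: 4.

4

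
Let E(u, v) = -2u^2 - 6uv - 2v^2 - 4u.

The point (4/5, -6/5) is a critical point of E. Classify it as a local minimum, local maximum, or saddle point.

saddle point

The Hessian of E is constant: H = [[-4, -6], [-6, -4]].
det(H) = (-4)·(-4) − (-6)² = -20.
Since det(H) < 0, H is indefinite and the critical point is a saddle point.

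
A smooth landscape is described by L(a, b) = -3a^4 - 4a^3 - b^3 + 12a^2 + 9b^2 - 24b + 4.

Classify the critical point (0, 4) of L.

The mixed partial ∂²L/∂a∂b is 0, so the Hessian at any point is diag(L_aa, L_bb) = diag(12(-3a^2 - 2a + 2), 6(-b + 3)).
At (0, 4): H = diag(24, -6).
The eigenvalues have opposite signs, so H is indefinite: a saddle point.

saddle point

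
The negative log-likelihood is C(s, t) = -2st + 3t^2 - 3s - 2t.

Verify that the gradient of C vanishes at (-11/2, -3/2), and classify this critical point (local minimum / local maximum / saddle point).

∇C = (-2t - 3, -2s + 6t - 2); substituting (-11/2, -3/2) gives ∇C = (0, 0), so (-11/2, -3/2) is indeed a critical point.
The Hessian of C is constant: H = [[0, -2], [-2, 6]].
det(H) = 0·6 − (-2)² = -4.
Since det(H) < 0, H is indefinite and the critical point is a saddle point.

saddle point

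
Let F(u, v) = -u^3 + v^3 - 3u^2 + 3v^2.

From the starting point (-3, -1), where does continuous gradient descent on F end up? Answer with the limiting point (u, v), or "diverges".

(-2, 0)

F is separable, so gradient descent decouples: u follows -∂F/∂u, v follows -∂F/∂v.
∂F/∂u = -3u(u + 2); at u=-3 this is -9, so u increases.
∂F/∂v = 3v(v + 2); at v=-1 this is -3, so v increases.
u converges to its nearest critical value -2 (a local min of the u-part); v converges to 0. The iterate converges to (-2, 0).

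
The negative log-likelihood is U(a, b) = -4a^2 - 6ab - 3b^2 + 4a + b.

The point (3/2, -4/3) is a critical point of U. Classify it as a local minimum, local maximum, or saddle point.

local maximum

The Hessian of U is constant: H = [[-8, -6], [-6, -6]].
det(H) = (-8)·(-6) − (-6)² = 12.
det(H) > 0 and tr(H) = -14 < 0, so H is negative definite and the point is a local maximum.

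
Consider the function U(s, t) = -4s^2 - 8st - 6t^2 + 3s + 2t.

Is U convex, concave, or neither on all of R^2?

concave

U is quadratic, so its Hessian is the constant matrix H = [[-8, -8], [-8, -12]].
det(H) = 32, tr(H) = -20.
det(H) > 0 and tr(H) < 0, so H is negative definite everywhere: concave.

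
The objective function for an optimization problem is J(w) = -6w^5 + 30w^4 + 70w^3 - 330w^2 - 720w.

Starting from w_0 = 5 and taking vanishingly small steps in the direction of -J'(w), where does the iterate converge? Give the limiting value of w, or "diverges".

J'(w) = -30(w - 4)(w - 3)(w + 1)(w + 2), so J'(5) = -2520.
Gradient descent moves in the -J' direction, i.e. w is increasing.
There is no critical point above w=5, and J' keeps the same sign, so the iterate runs off to +∞.

diverges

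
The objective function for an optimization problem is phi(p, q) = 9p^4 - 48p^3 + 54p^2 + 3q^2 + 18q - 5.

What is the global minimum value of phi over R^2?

-113

phi(p,q) separates as A(p) + B(q) − 5, so its minimum is min A + min B − 5.
A'(p) = 36p(p - 3)(p - 1) vanishes at p ∈ {0, 1, 3}; B'(q) = 6q + 18 vanishes at q ∈ {-3}.
Local minima of A (where A''>0): A(0)=0, A(3)=-81. Local minima of B: B(-3)=-27.
So the global minimum of phi is A(3) + B(-3) − 5 = -81 − 27 − 5 = -113, attained at (3, -3).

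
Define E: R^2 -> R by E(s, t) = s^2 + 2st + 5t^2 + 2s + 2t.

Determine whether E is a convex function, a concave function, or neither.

convex

E is quadratic, so its Hessian is the constant matrix H = [[2, 2], [2, 10]].
det(H) = 16, tr(H) = 12.
det(H) > 0 and tr(H) > 0, so H is positive definite everywhere: convex.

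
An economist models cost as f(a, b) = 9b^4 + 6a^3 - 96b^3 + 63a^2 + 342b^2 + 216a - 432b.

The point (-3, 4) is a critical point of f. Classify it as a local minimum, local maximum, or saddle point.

local minimum

The mixed partial ∂²f/∂a∂b is 0, so the Hessian at any point is diag(f_aa, f_bb) = diag(18(2a + 7), 36(3b^2 - 16b + 19)).
At (-3, 4): H = diag(18, 108).
Both eigenvalues are positive, so H is positive definite: a local minimum.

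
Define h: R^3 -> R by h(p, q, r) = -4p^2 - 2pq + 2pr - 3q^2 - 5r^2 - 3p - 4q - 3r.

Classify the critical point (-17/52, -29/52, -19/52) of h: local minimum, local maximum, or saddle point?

The Hessian is constant: H = [[-8, -2, 2], [-2, -6, 0], [2, 0, -10]].
Leading principal minors: Δ₁ = -8, Δ₂ = 44, Δ₃ = -416.
The minors alternate sign starting negative (−, +, −), so H is negative definite: a local maximum.

local maximum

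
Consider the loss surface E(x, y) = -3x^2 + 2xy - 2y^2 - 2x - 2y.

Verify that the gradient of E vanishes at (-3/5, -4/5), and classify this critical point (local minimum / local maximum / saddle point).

local maximum

∇E = (-6x + 2y - 2, 2x - 4y - 2); substituting (-3/5, -4/5) gives ∇E = (0, 0), so (-3/5, -4/5) is indeed a critical point.
The Hessian of E is constant: H = [[-6, 2], [2, -4]].
det(H) = (-6)·(-4) − 2² = 20.
det(H) > 0 and tr(H) = -10 < 0, so H is negative definite and the point is a local maximum.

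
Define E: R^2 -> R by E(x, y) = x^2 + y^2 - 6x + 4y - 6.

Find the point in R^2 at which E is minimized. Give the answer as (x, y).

(3, -2)

E(x,y) separates as P(x) + Q(y) − 6, so its minimum is min P + min Q − 6.
P'(x) = 2x - 6 vanishes at x ∈ {3}; Q'(y) = 2y + 4 vanishes at y ∈ {-2}.
Local minima of P (where P''>0): P(3)=-9. Local minima of Q: Q(-2)=-4.
So the global minimum of E is P(3) + Q(-2) − 6 = -9 − 4 − 6 = -19, attained at (3, -2).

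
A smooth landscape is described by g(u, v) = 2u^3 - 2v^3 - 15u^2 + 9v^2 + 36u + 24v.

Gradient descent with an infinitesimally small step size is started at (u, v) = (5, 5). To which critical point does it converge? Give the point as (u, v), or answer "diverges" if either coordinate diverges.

diverges

g is separable, so gradient descent decouples: u follows -∂g/∂u, v follows -∂g/∂v.
∂g/∂u = 6(u - 3)(u - 2); at u=5 this is 36, so u decreases.
∂g/∂v = -6(v - 4)(v + 1); at v=5 this is -36, so v increases.
The v-coordinate has no critical point in that direction and runs off to infinity.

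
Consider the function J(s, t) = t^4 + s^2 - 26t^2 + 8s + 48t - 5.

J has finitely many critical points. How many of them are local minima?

J separates as a function of s plus a function of t, so ∇J=0 decouples.
∂J/∂s = 2(s + 4) = 0 at s ∈ {-4}; ∂J/∂t = 4(t - 3)(t - 1)(t + 4) = 0 at t ∈ {-4, 1, 3}.
The Hessian is diagonal: diag(J_ss, J_tt). Second derivatives: J_ss(-4)=2; J_tt(-4)=140, J_tt(1)=-40, J_tt(3)=56.
Local minima occur where both diagonal entries positive: (-4, -4), (-4, 3). Count: 2.

2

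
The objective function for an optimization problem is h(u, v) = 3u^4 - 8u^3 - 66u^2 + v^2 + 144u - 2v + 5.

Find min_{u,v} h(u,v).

-563

h(u,v) separates as P(u) + Q(v) + 5, so its minimum is min P + min Q + 5.
P'(u) = 12(u - 4)(u - 1)(u + 3) vanishes at u ∈ {-3, 1, 4}; Q'(v) = 2v - 2 vanishes at v ∈ {1}.
Local minima of P (where P''>0): P(-3)=-567, P(4)=-224. Local minima of Q: Q(1)=-1.
So the global minimum of h is P(-3) + Q(1) + 5 = -567 − 1 + 5 = -563, attained at (-3, 1).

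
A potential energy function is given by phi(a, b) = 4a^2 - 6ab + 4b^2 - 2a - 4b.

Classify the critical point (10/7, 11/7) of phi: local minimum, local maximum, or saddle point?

local minimum

The Hessian of phi is constant: H = [[8, -6], [-6, 8]].
det(H) = 8·8 − (-6)² = 28.
det(H) > 0 and tr(H) = 16 > 0, so H is positive definite and the point is a local minimum.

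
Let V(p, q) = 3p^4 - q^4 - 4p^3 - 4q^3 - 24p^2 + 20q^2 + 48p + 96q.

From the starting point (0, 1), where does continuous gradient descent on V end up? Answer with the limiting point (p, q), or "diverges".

(-2, -2)

V is separable, so gradient descent decouples: p follows -∂V/∂p, q follows -∂V/∂q.
∂V/∂p = 12(p - 2)(p - 1)(p + 2); at p=0 this is 48, so p decreases.
∂V/∂q = -4(q - 3)(q + 2)(q + 4); at q=1 this is 120, so q decreases.
p converges to its nearest critical value -2 (a local min of the p-part); q converges to -2. The iterate converges to (-2, -2).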